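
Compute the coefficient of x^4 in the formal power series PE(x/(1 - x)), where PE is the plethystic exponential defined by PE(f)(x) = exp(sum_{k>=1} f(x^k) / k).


For f(x) = x/(1 - x) we have
sum_{k>=1} f(x^k) / k = sum_{k>=1} (1/k) * x^k / (1 - x^k) = sum_{k, m >= 1} x^(k m) / k,
which after exponentiating simplifies to
PE(x/(1 - x)) = prod_{k>=1} 1 / (1 - x^k).
This is the generating function for the partition function p(n), so the coefficient of x^4 is p(4).
Computing p(4) by dynamic programming over parts 1, 2, ..., 4: p(4) = 5.

5


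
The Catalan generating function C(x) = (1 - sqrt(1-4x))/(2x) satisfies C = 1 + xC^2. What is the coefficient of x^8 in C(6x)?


Substituting x -> 6x scales the n-th coefficient by 6^n, so [x^8] C(6x) = 6^8 * C_8.
C_8 = C(2*8, 8)/(9) = 12870/9 = 1430.
So 6^8 * 1430 = 1679616 * 1430 = 2401850880.

2401850880


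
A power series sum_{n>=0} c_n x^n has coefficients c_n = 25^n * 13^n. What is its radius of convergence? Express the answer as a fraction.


By the root test (Cauchy-Hadamard), the radius is R = 1 / limsup_n |c_n|^(1/n).
Here |c_n|^(1/n) = (25^n * 13^n)^(1/n) = 25 * 13 = 325 for all n.
So R = 1/325 = 1/325.

1/325


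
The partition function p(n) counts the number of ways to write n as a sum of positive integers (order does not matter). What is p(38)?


Using the generating function prod_{k>=1} 1/(1-x^k), we compute p(38).
By dynamic programming over parts 1 through 38:
p(38) = 26015

26015


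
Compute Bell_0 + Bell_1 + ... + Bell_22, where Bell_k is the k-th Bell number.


Recall Bell_k counts set partitions of a k-set (with Bell_0 = 1 by convention).
Bell_0 through Bell_22: 1, 1, 2, 5, 15, 52, 203, 877, 4140, 21147, 115975, 678570, 4213597, 27644437, 190899322, 1382958545, 10480142147, 82864869804, 682076806159, 5832742205057, 51724158235372, 474869816156751, 4506715738447323
Sum = 1 + 1 + 2 + 5 + 15 + 52 + 203 + 877 + 4140 + 21147 + 115975 + 678570 + 4213597 + 27644437 + 190899322 + 1382958545 + 10480142147 + 82864869804 + 682076806159 + 5832742205057 + 51724158235372 + 474869816156751 + 4506715738447323 = 5039919483399502.

5039919483399502


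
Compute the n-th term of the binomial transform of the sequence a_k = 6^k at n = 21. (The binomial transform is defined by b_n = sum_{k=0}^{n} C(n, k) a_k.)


With a_k = 6^k, b_n = sum_{k=0}^{n} C(n, k) 6^k = (1 + 6)^n by the binomial theorem.
For n = 21: (1 + 6)^21 = 7^21 = 558545864083284007.

558545864083284007


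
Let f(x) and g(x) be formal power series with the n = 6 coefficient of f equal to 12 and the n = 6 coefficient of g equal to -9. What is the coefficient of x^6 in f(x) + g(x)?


Addition of formal power series is termwise.
The coefficient of x^6 in f + g = 12 + -9
= 3

3


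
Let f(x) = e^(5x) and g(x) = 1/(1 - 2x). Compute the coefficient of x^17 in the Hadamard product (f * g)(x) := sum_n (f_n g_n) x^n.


Expanding: f_k = 5^k/k! (from e^(5x)) and g_k = 2^k (from 1/(1 - 2x)). So the Hadamard coefficient (f * g)_k = 5^k 2^k / k! = (10)^k / k!.
For k = 17: 10^17/17! = 100000000000000000/355687428096000 = 24414062500/86837751.

24414062500/86837751


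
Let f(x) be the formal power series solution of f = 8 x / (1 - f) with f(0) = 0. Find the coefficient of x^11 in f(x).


Apply Lagrange inversion: f = 8 x * phi(f) with phi(t) = 1/(1 - t), so
[x^n] f = 8^n * (1/n) [t^(n-1)] phi(t)^n = 8^n * (1/n) [t^(n-1)] (1 - t)^(-n) = 8^n * (1/n) C(2n - 2, n - 1) = 8^n * C_{n-1}.
For n = 11: C_10 = C(20, 10) / 11 = 184756/11 = 16796.
With the 8^11 = 8589934592 factor, the coefficient is 8589934592 * 16796 = 144276541407232.

144276541407232


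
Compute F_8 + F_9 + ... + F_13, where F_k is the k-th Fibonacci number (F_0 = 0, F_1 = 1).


Use the identity sum_{k=0}^{N} F_k = F_{N+2} - 1 (which follows from F_{k+2} - F_{k+1} = F_k). Then
sum_{k=8}^{13} F_k = (F_{15} - 1) - (F_{9} - 1) = F_{15} - F_{9}.
Computing: F_{15} = 610, F_{9} = 34, so
Sum = 610 - 34 = 576.

576


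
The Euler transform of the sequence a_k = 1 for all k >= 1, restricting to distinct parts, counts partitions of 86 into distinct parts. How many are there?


Partitions of 86 into distinct parts can be computed via generating function.
Product (1+x)(1+x^2)(1+x^3)...
The coefficient of x^86 = 133184

133184


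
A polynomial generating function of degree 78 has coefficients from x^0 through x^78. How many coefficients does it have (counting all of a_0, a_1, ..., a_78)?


A polynomial of degree 78 takes the form a_0 + a_1 x + ... + a_78 x^78.
The number of coefficients is 78 + 1 = 79.

79


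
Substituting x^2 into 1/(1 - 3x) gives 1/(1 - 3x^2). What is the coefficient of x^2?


The coefficient of x^(2m) in 1/(1 - 3x^2) is 3^m.
With n = 2 = 2*1, the coefficient is 3^1 = 3.

3


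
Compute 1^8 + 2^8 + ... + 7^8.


This power sum has a closed form given by Faulhaber's formula
sum_{k=1}^{m} k^p = (1 / (p + 1)) * sum_{j=0}^{p} C(p + 1, j) B_j m^(p + 1 - j),
but for small m direct computation is fastest:
1 + 256 + 6561 + 65536 + 390625 + 1679616 + 5764801 = 7907396.

7907396


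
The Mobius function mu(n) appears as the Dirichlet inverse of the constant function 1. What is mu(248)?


248 has a squared prime factor, so mu(248) = 0.
Factorization reveals a repeated prime.

0


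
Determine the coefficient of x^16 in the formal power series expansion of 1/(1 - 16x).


The geometric series identity gives 1/(1 - c x) = sum_{k>=0} c^k x^k, so the coefficient of x^k is c^k.
Here c = 16 and k = 16.
Computing: 16^16 = 18446744073709551616

18446744073709551616


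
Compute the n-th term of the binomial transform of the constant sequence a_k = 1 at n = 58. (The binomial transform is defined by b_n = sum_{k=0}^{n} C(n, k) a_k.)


With a_k = 1 for all k, b_n = sum_{k=0}^{n} C(n, k) = 2^n by the binomial theorem.
For n = 58: 2^58 = 288230376151711744.

288230376151711744


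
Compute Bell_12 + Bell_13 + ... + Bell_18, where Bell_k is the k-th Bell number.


Recall Bell_k counts set partitions of a k-set (with Bell_0 = 1 by convention).
Bell_12 through Bell_18: 4213597, 27644437, 190899322, 1382958545, 10480142147, 82864869804, 682076806159
Sum = 4213597 + 27644437 + 190899322 + 1382958545 + 10480142147 + 82864869804 + 682076806159 = 777027534011.

777027534011


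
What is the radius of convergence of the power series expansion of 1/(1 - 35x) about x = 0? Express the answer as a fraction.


Expanding 1/(1 - 35x) = sum_{k>=0} 35^k x^k, the series converges when |35x| < 1, i.e., |x| < 1/35.
So the radius of convergence is 1/35 = 1/35.

1/35


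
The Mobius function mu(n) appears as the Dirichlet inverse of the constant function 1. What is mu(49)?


49 has a squared prime factor, so mu(49) = 0.
Factorization reveals a repeated prime.

0


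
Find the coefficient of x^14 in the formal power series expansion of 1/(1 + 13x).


Write 1/(1 + c x) = 1/(1 - (-c) x) and apply the geometric-series identity
1/(1 - y) = sum_{k>=0} y^k to get 1/(1 + c x) = sum_{k>=0} (-c)^k x^k.
So the coefficient of x^k is (-c)^k = (-1)^k * c^k.
Here c = 13 and k = 14:
(-13)^14 = 1 * 3937376385699289 = 3937376385699289

3937376385699289


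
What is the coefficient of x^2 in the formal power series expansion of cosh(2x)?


The Maclaurin series is cosh(t) = sum_{m>=0} t^(2m) / (2m)!, so substituting t = 2x, only even powers of x are nonzero, with coefficient of x^(2m) equal to 2^(2m) / (2m)!.
For x^2 the coefficient is 2^2/2! = 4/2 = 2.

2


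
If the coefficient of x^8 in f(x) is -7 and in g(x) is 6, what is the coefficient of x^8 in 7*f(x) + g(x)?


Scalar multiplication scales coefficients: 7 * -7 = -49.
Then add the g coefficient: -49 + 6
= -43

-43


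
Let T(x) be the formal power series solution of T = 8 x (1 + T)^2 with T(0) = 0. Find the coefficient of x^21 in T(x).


Apply the Lagrange inversion formula: if T = 8 x * phi(T) with phi(t) = (1 + t)^2, then [x^n] T = 8^n * (1/n) [t^(n-1)] phi(t)^n = 8^n * (1/n) [t^(n-1)] (1 + t)^(2n) = 8^n * (1/n) C(2n, n-1).
Using the identity C(2n, n-1) = C(2n, n) * n / (n+1), the unscaled factor equals C(2n, n) / (n+1) = C_n, the n-th Catalan number.
For n = 21: C_21 = C(42, 21) / 22 = 538257874440/22 = 24466267020.
With the 8^21 = 9223372036854775808 factor, the coefficient is 9223372036854775808 * 24466267020 = 225661483078490225880764252160.

225661483078490225880764252160


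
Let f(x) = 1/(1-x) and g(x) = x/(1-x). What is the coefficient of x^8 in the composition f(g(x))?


First simplify the composition: f(g(x)) = 1/(1 - x/(1-x)) = (1-x)/((1-x) - x) = (1-x)/(1-2x).
Now extract the coefficient. Write (1-x)/(1-2x) = 1/(1-2x) - x/(1-2x).
The coefficient of x^n in 1/(1-2x) is 2^n, and in x/(1-2x) is 2^(n-1) (for n >= 1).
So the coefficient of x^8 is 2^8 - 2^7 = 256 - 128 = 128.

128


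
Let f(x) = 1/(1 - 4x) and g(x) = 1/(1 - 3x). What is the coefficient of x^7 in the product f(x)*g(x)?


The coefficient of x^n in f*g is the Cauchy product: sum_{k=0}^{n} a^k * b^(n-k).
With a=4, b=3, n=7:
sum_{k=0}^{7} 4^k * 3^(7-k)
= 58975

58975


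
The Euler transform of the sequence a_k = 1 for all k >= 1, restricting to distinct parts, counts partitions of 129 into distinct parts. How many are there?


Partitions of 129 into distinct parts can be computed via generating function.
Product (1+x)(1+x^2)(1+x^3)...
The coefficient of x^129 = 4322816

4322816


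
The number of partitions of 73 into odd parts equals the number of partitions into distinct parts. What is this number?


Computing partitions of 73 into odd parts (1, 3, 5, ...):
Using the generating function prod_{k>=0} 1/(1-x^(2k+1)),
the count is 40026

40026


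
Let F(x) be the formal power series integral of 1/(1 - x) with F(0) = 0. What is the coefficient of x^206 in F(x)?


1/(1 - x) = sum_{k>=0} x^k. Integrating termwise and using F(0) = 0 gives
F(x) = sum_{k>=0} x^(k+1) / (k+1) = sum_{m>=1} x^m / m = -ln(1 - x).
So the coefficient of x^206 is 1/206 = 1/206.

1/206


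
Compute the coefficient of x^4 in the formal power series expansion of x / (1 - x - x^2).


Let f(x) = sum_{k>=0} a_k x^k. Multiplying f(x) * (1 - x - x^2) = x and matching coefficients gives a_0 = 0, a_1 = 1, and a_k = a_{k-1} + a_{k-2} for k >= 2. These are the Fibonacci numbers F_k.
Iterating from F_0 = 0, F_1 = 1:
F_0=0, F_1=1, F_2=1, F_3=2, F_4=3
F_4 = 3.

3


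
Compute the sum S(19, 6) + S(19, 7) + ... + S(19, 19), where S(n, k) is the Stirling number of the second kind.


By definition, S(n, k) counts partitions of an n-set into exactly k nonempty blocks.
Computing row n = 19 for k = 6..19:
S(19, k): 693081601779, 1492924634839, 1709751003480, 1144614626805, 477297033785, 129413217791, 23466951300, 2892439160, 243577530, 13916778, 527136, 12597, 171, 1
Sum = 5673699543152.

5673699543152


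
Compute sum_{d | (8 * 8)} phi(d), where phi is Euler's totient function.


First, 8 * 8 = 64. One classical identity is sum_{d | n} phi(d) = n (each k in [1, n] has a unique gcd with n, and among the k's with gcd(k, n) = n/d there are phi(d) of them). So the sum equals 64. We also verify directly:
Divisors of 64: 1, 2, 4, 8, 16, 32, 64.
phi values: 1, 1, 2, 4, 8, 16, 32.
Sum = 64.

64


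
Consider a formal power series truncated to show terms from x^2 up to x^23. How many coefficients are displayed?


From x^2 to x^23 inclusive, the count is 23 - 2 + 1 = 22.

22


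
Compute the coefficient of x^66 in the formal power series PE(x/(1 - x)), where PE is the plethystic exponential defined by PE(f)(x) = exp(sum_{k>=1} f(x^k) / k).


For f(x) = x/(1 - x) we have
sum_{k>=1} f(x^k) / k = sum_{k>=1} (1/k) * x^k / (1 - x^k) = sum_{k, m >= 1} x^(k m) / k,
which after exponentiating simplifies to
PE(x/(1 - x)) = prod_{k>=1} 1 / (1 - x^k).
This is the generating function for the partition function p(n), so the coefficient of x^66 is p(66).
Computing p(66) by dynamic programming over parts 1, 2, ..., 66: p(66) = 2323520.

2323520


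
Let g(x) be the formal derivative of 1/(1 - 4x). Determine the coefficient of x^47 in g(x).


Differentiate termwise: d/dx sum_{k>=0} 4^k x^k = sum_{k>=1} k 4^k x^(k-1) = sum_{j>=0} (j+1) 4^(j+1) x^j.
Equivalently, d/dx [1/(1 - 4x)] = 4/(1 - 4x)^2.
For j = 47: 48 * 4^48 = 48 * 79228162514264337593543950336 = 3802951800684688204490109616128.

3802951800684688204490109616128


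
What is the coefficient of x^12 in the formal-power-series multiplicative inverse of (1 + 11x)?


The inverse is 1/(1 + 11x). Apply the geometric identity 1/(1 - y) = sum_{k>=0} y^k with y = -11x:
1/(1 + 11x) = sum_{k>=0} (-11)^k x^k.
So the coefficient of x^12 is (-11)^12 = 3138428376721.

3138428376721


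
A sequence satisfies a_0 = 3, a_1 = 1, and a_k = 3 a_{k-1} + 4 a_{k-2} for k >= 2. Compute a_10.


The characteristic equation is t^2 - 3 t - 4 = 0, with roots r_1 = 4 and r_2 = -1 (so c_1 = r_1 + r_2, c_2 = -r_1 r_2 as required).
One can use the closed form a_n = A r_1^n + B r_2^n, but direct iteration is more reliable:
a_0 = 3, a_1 = 1, a_2 = 15, a_3 = 49, a_4 = 207, a_5 = 817, a_6 = 3279, a_7 = 13105, a_8 = 52431, a_9 = 209713, a_10 = 838863.
So a_10 = 838863.

838863


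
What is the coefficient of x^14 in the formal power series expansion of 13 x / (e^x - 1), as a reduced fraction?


The exponential generating function for Bernoulli numbers is
x / (e^x - 1) = sum_{k>=0} B_k x^k / k!.
So the coefficient of x^14 in 13 x / (e^x - 1) is 13 B_14 / 14!.
Computing: B_14 = 7/6, 14! = 87178291200, giving
13 * 7/6 / 87178291200 = 1/5748019200.

1/5748019200


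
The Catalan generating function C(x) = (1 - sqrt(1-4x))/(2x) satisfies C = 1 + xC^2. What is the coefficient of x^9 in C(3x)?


Substituting x -> 3x scales the n-th coefficient by 3^n, so [x^9] C(3x) = 3^9 * C_9.
C_9 = C(2*9, 9)/(10) = 48620/10 = 4862.
So 3^9 * 4862 = 19683 * 4862 = 95698746.

95698746


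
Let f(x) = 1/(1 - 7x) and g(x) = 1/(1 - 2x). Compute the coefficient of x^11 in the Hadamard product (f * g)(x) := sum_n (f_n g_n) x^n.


f has coefficients f_k = 7^k and g has coefficients g_k = 2^k, so the Hadamard product has coefficient (f*g)_k = 7^k * 2^k = 14^k.
For k = 11: 14^11 = 4049565169664.

4049565169664


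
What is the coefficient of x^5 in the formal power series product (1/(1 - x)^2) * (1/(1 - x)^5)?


Combine the factors: (1/(1 - x)^2) * (1/(1 - x)^5) = 1/(1 - x)^7.
Then use 1/(1 - x)^r = sum_{k>=0} C(k + r - 1, r - 1) x^k with r = 7 and k = 5:
C(11, 6) = 462.

462


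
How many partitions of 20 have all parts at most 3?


Using the generating function (1-x)^(-1)(1-x^2)^(-1)(1-x^3)^(-1),
the coefficient of x^20 counts these restricted partitions.
Result = 44

44


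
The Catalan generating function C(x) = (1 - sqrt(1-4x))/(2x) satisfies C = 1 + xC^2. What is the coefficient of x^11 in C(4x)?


Substituting x -> 4x scales the n-th coefficient by 4^n, so [x^11] C(4x) = 4^11 * C_11.
C_11 = C(2*11, 11)/(12) = 705432/12 = 58786.
So 4^11 * 58786 = 4194304 * 58786 = 246566354944.

246566354944


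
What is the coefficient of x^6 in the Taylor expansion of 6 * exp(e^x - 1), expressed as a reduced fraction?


exp(e^x - 1) = sum_{k>=0} Bell_k x^k / k!, where Bell_k is the k-th Bell number.
So the coefficient of x^6 is 6 * Bell_6 / 6!.
Computing: Bell_6 = 203 and 6! = 720, giving
6 * 203/720 = 203/120.

203/120


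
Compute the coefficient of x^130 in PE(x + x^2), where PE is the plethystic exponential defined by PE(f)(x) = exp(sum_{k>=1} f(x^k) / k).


With f(x) = x + x^2, the exponent is sum_{k>=1} (x^k + x^(2k)) / k = -ln(1 - x) - ln(1 - x^2). Exponentiating:
PE(x + x^2) = 1 / ((1 - x)(1 - x^2)).
This is the generating function for partitions of n into parts of size 1 or 2. The number of 2's can be any j in 0..65, and the rest are 1's, so
[x^130] = floor(130/2) + 1 = 66.

66


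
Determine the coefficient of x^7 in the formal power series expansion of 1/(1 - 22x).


The geometric series identity gives 1/(1 - c x) = sum_{k>=0} c^k x^k, so the coefficient of x^k is c^k.
Here c = 22 and k = 7.
Computing: 22^7 = 2494357888

2494357888


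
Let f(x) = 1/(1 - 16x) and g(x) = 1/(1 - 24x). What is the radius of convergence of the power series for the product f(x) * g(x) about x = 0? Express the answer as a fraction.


The radius of 1/(1 - 16x) is 1/16 (nearest singularity at x = 1/16), and the radius of 1/(1 - 24x) is 1/24.
The product f(x)*g(x) = 1/((1 - 16x)(1 - 24x)) has singularities at both 1/16 and 1/24, so its radius of convergence is the distance to the nearest one:
min(1/16, 1/24) = 1/24.

1/24


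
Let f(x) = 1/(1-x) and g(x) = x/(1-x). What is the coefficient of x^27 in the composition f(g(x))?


First simplify the composition: f(g(x)) = 1/(1 - x/(1-x)) = (1-x)/((1-x) - x) = (1-x)/(1-2x).
Now extract the coefficient. Write (1-x)/(1-2x) = 1/(1-2x) - x/(1-2x).
The coefficient of x^n in 1/(1-2x) is 2^n, and in x/(1-2x) is 2^(n-1) (for n >= 1).
So the coefficient of x^27 is 2^27 - 2^26 = 134217728 - 67108864 = 67108864.

67108864


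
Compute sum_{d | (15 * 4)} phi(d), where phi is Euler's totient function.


First, 15 * 4 = 60. One classical identity is sum_{d | n} phi(d) = n (each k in [1, n] has a unique gcd with n, and among the k's with gcd(k, n) = n/d there are phi(d) of them). So the sum equals 60. We also verify directly:
Divisors of 60: 1, 2, 3, 4, 5, 6, 10, 12, 15, 20, 30, 60.
phi values: 1, 1, 2, 2, 4, 2, 4, 4, 8, 8, 8, 16.
Sum = 60.

60


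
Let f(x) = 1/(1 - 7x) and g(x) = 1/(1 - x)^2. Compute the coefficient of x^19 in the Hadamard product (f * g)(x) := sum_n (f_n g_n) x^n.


f has coefficients f_k = 7^k. For g = 1/(1 - x)^2 the coefficient is g_k = C(k + 1, 1) = k + 1. The Hadamard coefficient is (f * g)_k = 7^k * (k + 1).
For k = 19: 7^19 * 20 = 11398895185373143 * 20 = 227977903707462860.

227977903707462860


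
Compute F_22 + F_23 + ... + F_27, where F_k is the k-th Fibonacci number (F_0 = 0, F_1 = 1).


Use the identity sum_{k=0}^{N} F_k = F_{N+2} - 1 (which follows from F_{k+2} - F_{k+1} = F_k). Then
sum_{k=22}^{27} F_k = (F_{29} - 1) - (F_{23} - 1) = F_{29} - F_{23}.
Computing: F_{29} = 514229, F_{23} = 28657, so
Sum = 514229 - 28657 = 485572.

485572


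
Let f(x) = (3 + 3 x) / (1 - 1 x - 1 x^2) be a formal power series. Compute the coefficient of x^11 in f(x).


Write f(x) = sum_{k>=0} a_k x^k. Multiplying both sides by 1 - 1 x - 1 x^2 gives
(1 - 1 x - 1 x^2) sum_{k>=0} a_k x^k = 3 + 3 x.
Matching coefficients:
 x^0: a_0 = 3
 x^1: a_1 - 1 a_0 = 3  =>  a_1 = 1*3 + 3 = 6
 x^k (k >= 2): a_k = 1 a_{k-1} + 1 a_{k-2}.
Iterating: a_2 = 9, a_3 = 15, a_4 = 24, a_5 = 39, a_6 = 63, a_7 = 102, a_8 = 165, a_9 = 267, a_10 = 432, a_11 = 699.
So the coefficient of x^11 is 699.

699


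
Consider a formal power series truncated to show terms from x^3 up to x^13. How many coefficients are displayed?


From x^3 to x^13 inclusive, the count is 13 - 3 + 1 = 11.

11


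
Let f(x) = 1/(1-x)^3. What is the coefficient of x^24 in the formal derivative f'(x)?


Differentiate: d/dx [ 1/(1-x)^r ] = r / (1-x)^(r+1).
Here r = 3, so f'(x) = 3 / (1-x)^4.
The expansion of 1/(1-x)^(r+1) has coefficient of x^n equal to C(n+r, r).
So the coefficient of x^24 in f'(x) is
3 * C(27, 3) = 3 * 2925 = 8775

8775


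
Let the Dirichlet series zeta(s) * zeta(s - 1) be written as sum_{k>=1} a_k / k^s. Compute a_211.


Convolution gives a_k = sum_{d | k} d * 1 = sum_{d | k} d = sigma(k), the sum of positive divisors of k.
For k = 211, the divisors are 1, 211, so
sigma(211) = 1 + 211 = 212.

212


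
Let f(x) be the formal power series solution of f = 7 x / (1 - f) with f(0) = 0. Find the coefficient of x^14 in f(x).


Apply Lagrange inversion: f = 7 x * phi(f) with phi(t) = 1/(1 - t), so
[x^n] f = 7^n * (1/n) [t^(n-1)] phi(t)^n = 7^n * (1/n) [t^(n-1)] (1 - t)^(-n) = 7^n * (1/n) C(2n - 2, n - 1) = 7^n * C_{n-1}.
For n = 14: C_13 = C(26, 13) / 14 = 10400600/14 = 742900.
With the 7^14 = 678223072849 factor, the coefficient is 678223072849 * 742900 = 503851920819522100.

503851920819522100


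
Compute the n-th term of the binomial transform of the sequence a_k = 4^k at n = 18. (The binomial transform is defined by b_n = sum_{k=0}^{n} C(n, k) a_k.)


With a_k = 4^k, b_n = sum_{k=0}^{n} C(n, k) 4^k = (1 + 4)^n by the binomial theorem.
For n = 18: (1 + 4)^18 = 5^18 = 3814697265625.

3814697265625


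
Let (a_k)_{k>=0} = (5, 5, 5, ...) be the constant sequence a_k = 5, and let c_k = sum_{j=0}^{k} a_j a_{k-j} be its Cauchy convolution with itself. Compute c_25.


Since a_j = 5 for all j >= 0, the convolution sum becomes
c_k = sum_{j=0}^{k} 5 * 5 = 25 * (k + 1).
Equivalently, the generating function of (a_k) is 5/(1 - x) and its square is 25/(1 - x)^2 = sum_{k>=0} 25(k + 1) x^k.
For k = 25: 25 * 26 = 650.

650


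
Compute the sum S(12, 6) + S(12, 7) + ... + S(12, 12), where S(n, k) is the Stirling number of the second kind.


By definition, S(n, k) counts partitions of an n-set into exactly k nonempty blocks.
Computing row n = 12 for k = 6..12:
S(12, k): 1323652, 627396, 159027, 22275, 1705, 66, 1
Sum = 2134122.

2134122


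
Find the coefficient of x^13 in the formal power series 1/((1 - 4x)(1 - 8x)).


By partial fractions or Cauchy convolution:
The coefficient equals sum_{k=0}^{13} 4^k * 8^(13-k).
= 1099444518912

1099444518912


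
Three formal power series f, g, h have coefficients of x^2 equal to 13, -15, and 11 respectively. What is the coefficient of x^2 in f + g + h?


Series addition is componentwise:
13 + -15 + 11
= 9

9


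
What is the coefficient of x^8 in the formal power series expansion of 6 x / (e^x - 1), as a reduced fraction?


The exponential generating function for Bernoulli numbers is
x / (e^x - 1) = sum_{k>=0} B_k x^k / k!.
So the coefficient of x^8 in 6 x / (e^x - 1) is 6 B_8 / 8!.
Computing: B_8 = -1/30, 8! = 40320, giving
6 * -1/30 / 40320 = -1/201600.

-1/201600


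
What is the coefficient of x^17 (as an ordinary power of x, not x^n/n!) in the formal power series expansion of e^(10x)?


The exponential series is e^y = sum_{k>=0} y^k / k!. Substituting y = 10x gives
e^(10x) = sum_{k>=0} 10^k x^k / k!.
So the coefficient of x^n is a^n/n! with a = 10, n = 17:
10^17 / 17! = 100000000000000000/355687428096000 = 24414062500/86837751

24414062500/86837751


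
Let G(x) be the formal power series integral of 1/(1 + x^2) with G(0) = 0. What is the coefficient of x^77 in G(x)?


1/(1 + x^2) = sum_{j>=0} (-1)^j x^(2j). Integrating termwise with G(0) = 0:
G(x) = sum_{j>=0} (-1)^j x^(2j+1) / (2j+1) = arctan(x).
Only odd powers are nonzero. For x^77 write 77 = 2*38 + 1, giving
(-1)^38 / 77 = 1/77 = 1/77.

1/77


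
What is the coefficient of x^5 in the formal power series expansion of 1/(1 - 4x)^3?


The general identity 1/(1 - c x)^r = sum_{k>=0} c^k C(k + r - 1, r - 1) x^k follows by substituting y = c x into 1/(1 - y)^r = sum_{k>=0} C(k + r - 1, r - 1) y^k.
For c = 4, r = 3, k = 5:
4^5 * C(7, 2) = 1024 * 21 = 21504.

21504


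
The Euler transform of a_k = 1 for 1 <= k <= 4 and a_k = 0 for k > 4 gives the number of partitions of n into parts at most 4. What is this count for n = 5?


Partitions of 5 into parts at most 4:
Using generating function (1-x)^(-1)(1-x^2)^(-1)...(1-x^4)^(-1),
the coefficient of x^5 = 6

6


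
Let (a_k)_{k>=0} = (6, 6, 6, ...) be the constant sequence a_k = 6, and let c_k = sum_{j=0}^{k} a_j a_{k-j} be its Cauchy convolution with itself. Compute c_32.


Since a_j = 6 for all j >= 0, the convolution sum becomes
c_k = sum_{j=0}^{k} 6 * 6 = 36 * (k + 1).
Equivalently, the generating function of (a_k) is 6/(1 - x) and its square is 36/(1 - x)^2 = sum_{k>=0} 36(k + 1) x^k.
For k = 32: 36 * 33 = 1188.

1188


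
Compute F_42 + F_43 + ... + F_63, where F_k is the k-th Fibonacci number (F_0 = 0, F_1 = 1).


Use the identity sum_{k=0}^{N} F_k = F_{N+2} - 1 (which follows from F_{k+2} - F_{k+1} = F_k). Then
sum_{k=42}^{63} F_k = (F_{65} - 1) - (F_{43} - 1) = F_{65} - F_{43}.
Computing: F_{65} = 17167680177565, F_{43} = 433494437, so
Sum = 17167680177565 - 433494437 = 17167246683128.

17167246683128


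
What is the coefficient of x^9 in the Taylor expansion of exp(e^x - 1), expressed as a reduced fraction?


exp(e^x - 1) = sum_{k>=0} Bell_k x^k / k!, where Bell_k is the k-th Bell number.
So the coefficient of x^9 is Bell_9 / 9!.
Computing: Bell_9 = 21147 and 9! = 362880, giving
21147/362880 = 1007/17280.

1007/17280


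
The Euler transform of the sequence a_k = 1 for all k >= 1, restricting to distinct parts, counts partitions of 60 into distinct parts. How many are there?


Partitions of 60 into distinct parts can be computed via generating function.
Product (1+x)(1+x^2)(1+x^3)...
The coefficient of x^60 = 10880

10880


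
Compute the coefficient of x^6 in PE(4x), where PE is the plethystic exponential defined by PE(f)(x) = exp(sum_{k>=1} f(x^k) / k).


With f(x) = 4x, the exponent is sum_{k>=1} 4 x^k / k = 4 * (-ln(1 - x)). Exponentiating:
PE(4x) = exp(-4 ln(1 - x)) = 1/(1 - x)^4.
By the negative binomial expansion, [x^n] 1/(1 - x)^4 = C(n + 3, 3).
For n = 6: C(9, 3) = 84.

84


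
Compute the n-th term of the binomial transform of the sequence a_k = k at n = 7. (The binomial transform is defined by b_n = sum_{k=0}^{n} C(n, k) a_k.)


With a_k = k, b_n = sum_{k=0}^{n} C(n, k) k. Using k * C(n, k) = n * C(n-1, k-1) gives b_n = n * sum_{k>=1} C(n-1, k-1) = n * 2^(n-1).
For n = 7: 7 * 2^6 = 7 * 64 = 448.

448


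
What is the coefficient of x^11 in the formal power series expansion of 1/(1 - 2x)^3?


The general identity 1/(1 - c x)^r = sum_{k>=0} c^k C(k + r - 1, r - 1) x^k follows by substituting y = c x into 1/(1 - y)^r = sum_{k>=0} C(k + r - 1, r - 1) y^k.
For c = 2, r = 3, k = 11:
2^11 * C(13, 2) = 2048 * 78 = 159744.

159744


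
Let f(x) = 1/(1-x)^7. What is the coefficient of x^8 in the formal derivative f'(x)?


Differentiate: d/dx [ 1/(1-x)^r ] = r / (1-x)^(r+1).
Here r = 7, so f'(x) = 7 / (1-x)^8.
The expansion of 1/(1-x)^(r+1) has coefficient of x^n equal to C(n+r, r).
So the coefficient of x^8 in f'(x) is
7 * C(15, 7) = 7 * 6435 = 45045

45045


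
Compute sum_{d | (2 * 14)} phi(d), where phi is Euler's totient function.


First, 2 * 14 = 28. One classical identity is sum_{d | n} phi(d) = n (each k in [1, n] has a unique gcd with n, and among the k's with gcd(k, n) = n/d there are phi(d) of them). So the sum equals 28. We also verify directly:
Divisors of 28: 1, 2, 4, 7, 14, 28.
phi values: 1, 1, 2, 6, 6, 12.
Sum = 28.

28


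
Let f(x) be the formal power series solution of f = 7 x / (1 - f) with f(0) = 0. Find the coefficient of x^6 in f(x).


Apply Lagrange inversion: f = 7 x * phi(f) with phi(t) = 1/(1 - t), so
[x^n] f = 7^n * (1/n) [t^(n-1)] phi(t)^n = 7^n * (1/n) [t^(n-1)] (1 - t)^(-n) = 7^n * (1/n) C(2n - 2, n - 1) = 7^n * C_{n-1}.
For n = 6: C_5 = C(10, 5) / 6 = 252/6 = 42.
With the 7^6 = 117649 factor, the coefficient is 117649 * 42 = 4941258.

4941258


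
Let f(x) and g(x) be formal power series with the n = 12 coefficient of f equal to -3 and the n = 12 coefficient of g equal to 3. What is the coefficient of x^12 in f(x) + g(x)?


Addition of formal power series is termwise.
The coefficient of x^12 in f + g = -3 + 3
= 0

0


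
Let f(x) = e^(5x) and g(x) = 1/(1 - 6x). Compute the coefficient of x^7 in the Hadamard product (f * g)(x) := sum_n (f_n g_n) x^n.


Expanding: f_k = 5^k/k! (from e^(5x)) and g_k = 6^k (from 1/(1 - 6x)). So the Hadamard coefficient (f * g)_k = 5^k 6^k / k! = (30)^k / k!.
For k = 7: 30^7/7! = 21870000000/5040 = 30375000/7.

30375000/7


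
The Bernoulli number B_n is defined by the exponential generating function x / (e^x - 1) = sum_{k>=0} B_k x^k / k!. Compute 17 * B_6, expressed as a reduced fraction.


Bernoulli numbers can also be computed recursively via B_0 = 1 and sum_{j=0}^{m} C(m+1, j) B_j = 0 for m >= 1. Odd-index Bernoulli numbers vanish for k >= 3.
Computing B_6 = 1/42, so 17 * B_6 = 17 * 1/42 = 17/42.

17/42


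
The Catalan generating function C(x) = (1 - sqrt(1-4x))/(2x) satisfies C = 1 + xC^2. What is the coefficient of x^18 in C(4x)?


Substituting x -> 4x scales the n-th coefficient by 4^n, so [x^18] C(4x) = 4^18 * C_18.
C_18 = C(2*18, 18)/(19) = 9075135300/19 = 477638700.
So 4^18 * 477638700 = 68719476736 * 477638700 = 32823081532863283200.

32823081532863283200


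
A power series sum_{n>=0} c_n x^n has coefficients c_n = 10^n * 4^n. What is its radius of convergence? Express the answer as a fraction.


By the root test (Cauchy-Hadamard), the radius is R = 1 / limsup_n |c_n|^(1/n).
Here |c_n|^(1/n) = (10^n * 4^n)^(1/n) = 10 * 4 = 40 for all n.
So R = 1/40 = 1/40.

1/40


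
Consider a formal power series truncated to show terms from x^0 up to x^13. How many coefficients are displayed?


From x^0 to x^13 inclusive, the count is 13 - 0 + 1 = 14.

14


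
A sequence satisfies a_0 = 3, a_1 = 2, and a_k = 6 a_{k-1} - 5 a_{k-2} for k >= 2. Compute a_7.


The characteristic equation is t^2 - 6 t + 5 = 0, with roots r_1 = 5 and r_2 = 1 (so c_1 = r_1 + r_2, c_2 = -r_1 r_2 as required).
One can use the closed form a_n = A r_1^n + B r_2^n, but direct iteration is more reliable:
a_0 = 3, a_1 = 2, a_2 = -3, a_3 = -28, a_4 = -153, a_5 = -778, a_6 = -3903, a_7 = -19528.
So a_7 = -19528.

-19528


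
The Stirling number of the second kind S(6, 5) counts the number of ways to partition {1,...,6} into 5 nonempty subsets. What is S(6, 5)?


Using the explicit formula S(n,k) = (1/k!) sum_{j=0}^{k} (-1)^(k-j) C(k,j) j^n:
S(6, 5) = 15
Equivalently, S(n,k) is n! times the coefficient of x^n in the EGF (e^x - 1)^k / k!.

15


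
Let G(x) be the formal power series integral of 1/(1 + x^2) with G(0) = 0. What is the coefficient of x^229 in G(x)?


1/(1 + x^2) = sum_{j>=0} (-1)^j x^(2j). Integrating termwise with G(0) = 0:
G(x) = sum_{j>=0} (-1)^j x^(2j+1) / (2j+1) = arctan(x).
Only odd powers are nonzero. For x^229 write 229 = 2*114 + 1, giving
(-1)^114 / 229 = 1/229 = 1/229.

1/229


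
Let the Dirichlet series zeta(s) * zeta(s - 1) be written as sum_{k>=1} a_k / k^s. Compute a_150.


Convolution gives a_k = sum_{d | k} d * 1 = sum_{d | k} d = sigma(k), the sum of positive divisors of k.
For k = 150, the divisors are 1, 2, 3, 5, 6, 10, 15, 25, 30, 50, 75, 150, so
sigma(150) = 1 + 2 + 3 + 5 + 6 + 10 + 15 + 25 + 30 + 50 + 75 + 150 = 372.

372


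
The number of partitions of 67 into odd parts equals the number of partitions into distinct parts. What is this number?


Computing partitions of 67 into odd parts (1, 3, 5, ...):
Using the generating function prod_{k>=0} 1/(1-x^(2k+1)),
the count is 22250

22250


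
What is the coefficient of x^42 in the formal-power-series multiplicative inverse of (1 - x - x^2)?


Let the inverse be f(x) = sum_{k>=0} a_k x^k. From f(x) * (1 - x - x^2) = 1 and matching coefficients:
 x^0: a_0 = 1.
 x^1: a_1 - a_0 = 0, so a_1 = 1.
 x^k (k >= 2): a_k - a_{k-1} - a_{k-2} = 0, i.e. a_k = a_{k-1} + a_{k-2}.
This is the Fibonacci-type recurrence shifted so that a_0 = a_1 = 1.
Iterating: a_0=1, a_1=1, a_2=2, a_3=3, a_4=5, a_5=8, a_6=13, a_7=21, a_8=34, a_9=55, ...
a_42 = 433494437.

433494437


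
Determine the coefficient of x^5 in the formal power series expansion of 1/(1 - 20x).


The geometric series identity gives 1/(1 - c x) = sum_{k>=0} c^k x^k, so the coefficient of x^k is c^k.
Here c = 20 and k = 5.
Computing: 20^5 = 3200000

3200000


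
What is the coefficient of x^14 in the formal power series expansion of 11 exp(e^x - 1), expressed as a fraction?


exp(e^x - 1) is the exponential generating function for the Bell numbers Bell_k: exp(e^x - 1) = sum_{k>=0} Bell_k x^k / k!.
So the coefficient of x^14 in 11 exp(e^x - 1) is 11 Bell_14 / 14!.
Computing: Bell_14 = 190899322 and 14! = 87178291200, giving
11 * 190899322/87178291200 = 95449661/3962649600.

95449661/3962649600


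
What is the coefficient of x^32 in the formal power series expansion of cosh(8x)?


The Maclaurin series is cosh(t) = sum_{m>=0} t^(2m) / (2m)!, so substituting t = 8x, only even powers of x are nonzero, with coefficient of x^(2m) equal to 8^(2m) / (2m)!.
For x^32 the coefficient is 8^32/32! = 79228162514264337593543950336/263130836933693530167218012160000000 = 36893488147419103232/122529844256906551386796875.

36893488147419103232/122529844256906551386796875


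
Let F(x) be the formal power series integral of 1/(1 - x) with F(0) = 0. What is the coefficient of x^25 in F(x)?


1/(1 - x) = sum_{k>=0} x^k. Integrating termwise and using F(0) = 0 gives
F(x) = sum_{k>=0} x^(k+1) / (k+1) = sum_{m>=1} x^m / m = -ln(1 - x).
So the coefficient of x^25 is 1/25 = 1/25.

1/25


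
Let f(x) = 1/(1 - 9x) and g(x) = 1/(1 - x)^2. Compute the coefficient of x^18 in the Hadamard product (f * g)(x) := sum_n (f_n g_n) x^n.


f has coefficients f_k = 9^k. For g = 1/(1 - x)^2 the coefficient is g_k = C(k + 1, 1) = k + 1. The Hadamard coefficient is (f * g)_k = 9^k * (k + 1).
For k = 18: 9^18 * 19 = 150094635296999121 * 19 = 2851798070642983299.

2851798070642983299


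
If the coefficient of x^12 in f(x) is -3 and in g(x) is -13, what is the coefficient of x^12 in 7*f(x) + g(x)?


Scalar multiplication scales coefficients: 7 * -3 = -21.
Then add the g coefficient: -21 + -13
= -34

-34


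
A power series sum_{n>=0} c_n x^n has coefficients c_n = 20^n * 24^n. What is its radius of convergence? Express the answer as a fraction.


By the root test (Cauchy-Hadamard), the radius is R = 1 / limsup_n |c_n|^(1/n).
Here |c_n|^(1/n) = (20^n * 24^n)^(1/n) = 20 * 24 = 480 for all n.
So R = 1/480 = 1/480.

1/480


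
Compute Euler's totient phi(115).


phi(n) counts integers in [1, n] coprime to n. Using the multiplicative formula phi(n) = n * prod_{p | n} (1 - 1/p):
115 = 5 * 23, so
phi(115) = 115 * (1 - 1/5) * (1 - 1/23) = 88.

88


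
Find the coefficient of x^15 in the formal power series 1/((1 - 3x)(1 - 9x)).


By partial fractions or Cauchy convolution:
The coefficient equals sum_{k=0}^{15} 3^k * 9^(15-k).
= 308836690967520

308836690967520


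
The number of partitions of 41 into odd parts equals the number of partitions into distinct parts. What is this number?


Computing partitions of 41 into odd parts (1, 3, 5, ...):
Using the generating function prod_{k>=0} 1/(1-x^(2k+1)),
the count is 1260

1260


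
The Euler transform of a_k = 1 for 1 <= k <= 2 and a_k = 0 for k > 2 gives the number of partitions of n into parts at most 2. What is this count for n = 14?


Partitions of 14 into parts at most 2:
Using generating function (1-x)^(-1)(1-x^2)^(-1),
the coefficient of x^14 = 8

8


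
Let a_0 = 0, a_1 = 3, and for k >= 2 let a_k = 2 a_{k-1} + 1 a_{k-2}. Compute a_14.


Iterating the recurrence forward:
a_0 = 0
a_1 = 3
a_2 = 2*3 + 1*0 = 6
a_3 = 2*6 + 1*3 = 15
a_4 = 2*15 + 1*6 = 36
a_5 = 2*36 + 1*15 = 87
a_6 = 2*87 + 1*36 = 210
a_7 = 2*210 + 1*87 = 507
a_8 = 2*507 + 1*210 = 1224
a_9 = 2*1224 + 1*507 = 2955
a_10 = 2*2955 + 1*1224 = 7134
a_11 = 2*7134 + 1*2955 = 17223
a_12 = 2*17223 + 1*7134 = 41580
a_13 = 2*41580 + 1*17223 = 100383
a_14 = 2*100383 + 1*41580 = 242346
So a_14 = 242346.

242346


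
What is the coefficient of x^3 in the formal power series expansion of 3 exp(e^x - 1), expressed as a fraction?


exp(e^x - 1) is the exponential generating function for the Bell numbers Bell_k: exp(e^x - 1) = sum_{k>=0} Bell_k x^k / k!.
So the coefficient of x^3 in 3 exp(e^x - 1) is 3 Bell_3 / 3!.
Computing: Bell_3 = 5 and 3! = 6, giving
3 * 5/6 = 5/2.

5/2


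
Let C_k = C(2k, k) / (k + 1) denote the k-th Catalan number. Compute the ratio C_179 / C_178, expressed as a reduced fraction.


Using C_k = (2k)! / (k! (k+1)!), the ratio C_{k+1}/C_k simplifies to
C_{k+1}/C_k = [(2k+2)! / ((k+1)! (k+2)!)] * [k! (k+1)! / (2k)!]
 = (2k+2)(2k+1) / ((k+1)(k+2)) = 2(2k+1) / (k+2).
For k = 178: 2(2*178 + 1) / (178 + 2) = 714/180 = 119/30.

119/30


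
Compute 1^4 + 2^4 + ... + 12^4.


This power sum has a closed form given by Faulhaber's formula
sum_{k=1}^{m} k^p = (1 / (p + 1)) * sum_{j=0}^{p} C(p + 1, j) B_j m^(p + 1 - j),
but for small m direct computation is fastest:
1 + 16 + 81 + 256 + 625 + 1296 + 2401 + 4096 + 6561 + 10000 + 14641 + 20736 = 60710.

60710


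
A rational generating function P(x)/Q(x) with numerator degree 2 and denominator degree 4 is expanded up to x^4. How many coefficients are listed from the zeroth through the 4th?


Expanding up to x^4 gives the coefficients for x^0, x^1, ..., x^4.
That is 4 + 1 = 5 coefficients in total.

5


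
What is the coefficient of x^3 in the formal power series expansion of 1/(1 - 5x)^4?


The general identity 1/(1 - c x)^r = sum_{k>=0} c^k C(k + r - 1, r - 1) x^k follows by substituting y = c x into 1/(1 - y)^r = sum_{k>=0} C(k + r - 1, r - 1) y^k.
For c = 5, r = 4, k = 3:
5^3 * C(6, 3) = 125 * 20 = 2500.

2500


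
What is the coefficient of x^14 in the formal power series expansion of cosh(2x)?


The Maclaurin series is cosh(t) = sum_{m>=0} t^(2m) / (2m)!, so substituting t = 2x, only even powers of x are nonzero, with coefficient of x^(2m) equal to 2^(2m) / (2m)!.
For x^14 the coefficient is 2^14/14! = 16384/87178291200 = 8/42567525.

8/42567525


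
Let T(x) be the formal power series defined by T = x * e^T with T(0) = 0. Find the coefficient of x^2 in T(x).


Apply the Lagrange inversion formula: if T = x * phi(T) with phi(t) = e^t, then
[x^n] T = (1/n) [t^(n-1)] phi(t)^n = (1/n) [t^(n-1)] e^(n t) = (1/n) * n^(n-1) / (n-1)! = n^(n-1) / n!.
When c = 1 this is the Cayley count of rooted labeled trees on n vertices, divided by n!.
For n = 2: 2^1 / 2! = 2/2 = 1.

1


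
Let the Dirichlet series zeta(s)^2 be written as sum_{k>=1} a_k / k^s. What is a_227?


The Dirichlet convolution of the constant function 1 with itself gives (1 * 1)(k) = sum_{d | k} 1 = d(k), the number of positive divisors of k.
Since zeta(s) = sum_{k>=1} 1/k^s, we have zeta(s)^2 = sum_{k>=1} d(k)/k^s, so a_k = d(k).
For k = 227: the divisors are 1, 227.
Count = 2.

2


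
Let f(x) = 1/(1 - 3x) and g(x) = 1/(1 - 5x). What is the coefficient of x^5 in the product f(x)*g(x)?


The coefficient of x^n in f*g is the Cauchy product: sum_{k=0}^{n} a^k * b^(n-k).
With a=3, b=5, n=5:
sum_{k=0}^{5} 3^k * 5^(5-k)
= 7448

7448


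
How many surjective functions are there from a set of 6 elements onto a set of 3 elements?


By inclusion-exclusion on which target elements are missed, the number of surjections from an n-set onto a k-set is
surj(n, k) = sum_{j=0}^{k} (-1)^j C(k, j) (k - j)^n.
Equivalently surj(n, k) = k! * S(n, k), where S(n, k) is the Stirling number of the second kind.
For n = 6, k = 3:
S(6, 3) = 90, so
surj = 3! * 90 = 6 * 90 = 540.

540


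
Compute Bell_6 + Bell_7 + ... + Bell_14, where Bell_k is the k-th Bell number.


Recall Bell_k counts set partitions of a k-set (with Bell_0 = 1 by convention).
Bell_6 through Bell_14: 203, 877, 4140, 21147, 115975, 678570, 4213597, 27644437, 190899322
Sum = 203 + 877 + 4140 + 21147 + 115975 + 678570 + 4213597 + 27644437 + 190899322 = 223578268.

223578268


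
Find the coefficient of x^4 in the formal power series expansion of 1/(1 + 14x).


Write 1/(1 + c x) = 1/(1 - (-c) x) and apply the geometric-series identity
1/(1 - y) = sum_{k>=0} y^k to get 1/(1 + c x) = sum_{k>=0} (-c)^k x^k.
So the coefficient of x^k is (-c)^k = (-1)^k * c^k.
Here c = 14 and k = 4:
(-14)^4 = 1 * 38416 = 38416

38416


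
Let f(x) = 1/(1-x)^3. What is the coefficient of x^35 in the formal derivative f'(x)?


Differentiate: d/dx [ 1/(1-x)^r ] = r / (1-x)^(r+1).
Here r = 3, so f'(x) = 3 / (1-x)^4.
The expansion of 1/(1-x)^(r+1) has coefficient of x^n equal to C(n+r, r).
So the coefficient of x^35 in f'(x) is
3 * C(38, 3) = 3 * 8436 = 25308

25308


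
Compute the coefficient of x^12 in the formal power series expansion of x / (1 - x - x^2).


Let f(x) = sum_{k>=0} a_k x^k. Multiplying f(x) * (1 - x - x^2) = x and matching coefficients gives a_0 = 0, a_1 = 1, and a_k = a_{k-1} + a_{k-2} for k >= 2. These are the Fibonacci numbers F_k.
Iterating from F_0 = 0, F_1 = 1:
F_0=0, F_1=1, F_2=1, F_3=2, F_4=3, F_5=5, F_6=8, F_7=13, F_8=21, F_9=34, ...
F_12 = 144.

144
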